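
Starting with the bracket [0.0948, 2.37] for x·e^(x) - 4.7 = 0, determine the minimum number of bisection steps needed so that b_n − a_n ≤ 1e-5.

18

Initial width b − a = 2.37 − 0.0948 = 2.275200.
After n steps the width is (b−a)/2^n; need (b−a)/2^n ≤ 1e-5.
So n ≥ log₂(2.275200/1e-5) = log₂(227520.0000) ≈ 17.7956.
Hence n = 18.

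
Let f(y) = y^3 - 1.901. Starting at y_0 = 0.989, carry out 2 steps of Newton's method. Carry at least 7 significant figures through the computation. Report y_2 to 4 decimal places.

Newton update: y ← y − f(y)/f'(y).
f'(y) = 3y^2
y_0 = 0.989000: f = -0.933638, f' = 2.934363 → y_1 = 0.989000 - (-0.933638)/(2.934363) = 1.307174
y_1 = 1.307174: f = 0.332574, f' = 5.126112 → y_2 = 1.307174 - (0.332574)/(5.126112) = 1.242296

1.2423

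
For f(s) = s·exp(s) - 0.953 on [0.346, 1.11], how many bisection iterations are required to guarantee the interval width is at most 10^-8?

Initial width b − a = 1.11 − 0.346 = 0.764000.
After n steps the width is (b−a)/2^n; need (b−a)/2^n ≤ 10^-8.
So n ≥ log₂(0.764000/10^-8) = log₂(76400000.0000) ≈ 26.1871.
Hence n = 27.

27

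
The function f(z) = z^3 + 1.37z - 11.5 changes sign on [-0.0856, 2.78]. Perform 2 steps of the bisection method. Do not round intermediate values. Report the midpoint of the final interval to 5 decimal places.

f(-0.085600) = -11.617899, f(2.780000) = 13.793552 (opposite signs)
step 1: m = 1.347200, f(m) = -7.209238 < 0 → root in [1.347200, 2.780000]
step 2: m = 2.063600, f(m) = 0.114859 > 0 → root in [1.347200, 2.063600]
Midpoint of [1.347200, 2.063600] = 1.705400

1.70540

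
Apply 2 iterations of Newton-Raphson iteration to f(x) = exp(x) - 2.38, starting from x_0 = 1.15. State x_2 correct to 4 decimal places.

0.8678

f'(x) = exp(x)
x_0 = 1.150000: f = 0.778193, f' = 3.158193 → x_1 = 1.150000 - (0.778193)/(3.158193) = 0.903596
x_1 = 0.903596: f = 0.088463, f' = 2.468463 → x_2 = 0.903596 - (0.088463)/(2.468463) = 0.867758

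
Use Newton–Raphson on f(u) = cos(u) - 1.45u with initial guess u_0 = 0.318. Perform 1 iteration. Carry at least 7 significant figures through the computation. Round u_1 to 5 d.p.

0.59529

Newton update: u ← u − f(u)/f'(u).
f'(u) = -sin(u) - 1.45
u_0 = 0.318000: f = 0.488763, f' = -1.762667 → u_1 = 0.318000 - (0.488763)/(-1.762667) = 0.595286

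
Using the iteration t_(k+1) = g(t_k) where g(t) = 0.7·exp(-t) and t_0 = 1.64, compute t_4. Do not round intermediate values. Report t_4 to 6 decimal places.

0.478741

t_1 = g(1.640000) = 0.135786
t_2 = g(0.135786) = 0.611121
t_3 = g(0.611121) = 0.379920
t_4 = g(0.379920) = 0.478741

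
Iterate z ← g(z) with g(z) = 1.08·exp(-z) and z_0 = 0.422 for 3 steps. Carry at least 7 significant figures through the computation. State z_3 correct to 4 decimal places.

z_1 = g(0.422000) = 0.708193
z_2 = g(0.708193) = 0.531936
z_3 = g(0.531936) = 0.634464

0.6345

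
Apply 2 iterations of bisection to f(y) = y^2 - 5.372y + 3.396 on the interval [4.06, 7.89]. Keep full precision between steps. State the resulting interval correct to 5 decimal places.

[4.06000, 5.01750]

f(4.060000) = -1.930720, f(7.890000) = 23.263020 (opposite signs)
step 1: m = 5.975000, f(m) = 6.998925 > 0 → root in [4.060000, 5.975000]
step 2: m = 5.017500, f(m) = 1.617296 > 0 → root in [4.060000, 5.017500]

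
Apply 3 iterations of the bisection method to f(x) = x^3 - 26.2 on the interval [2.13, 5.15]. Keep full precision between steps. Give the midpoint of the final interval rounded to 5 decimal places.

3.07375

f(2.130000) = -16.536403, f(5.150000) = 110.390875 (opposite signs)
step 1: m = 3.640000, f(m) = 22.028544 > 0 → root in [2.130000, 3.640000]
step 2: m = 2.885000, f(m) = -2.187496 < 0 → root in [2.885000, 3.640000]
step 3: m = 3.262500, f(m) = 8.525744 > 0 → root in [2.885000, 3.262500]
Midpoint of [2.885000, 3.262500] = 3.073750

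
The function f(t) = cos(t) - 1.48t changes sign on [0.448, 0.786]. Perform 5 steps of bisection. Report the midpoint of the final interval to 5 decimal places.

f(0.448000) = 0.238275, f(0.786000) = -0.456599 (opposite signs)
step 1: m = 0.617000, f(m) = -0.097542 < 0 → root in [0.448000, 0.617000]
step 2: m = 0.532500, f(m) = 0.073441 > 0 → root in [0.532500, 0.617000]
step 3: m = 0.574750, f(m) = -0.011302 < 0 → root in [0.532500, 0.574750]
step 4: m = 0.553625, f(m) = 0.031259 > 0 → root in [0.553625, 0.574750]
step 5: m = 0.564188, f(m) = 0.010026 > 0 → root in [0.564188, 0.574750]
Midpoint of [0.564188, 0.574750] = 0.569469

0.56947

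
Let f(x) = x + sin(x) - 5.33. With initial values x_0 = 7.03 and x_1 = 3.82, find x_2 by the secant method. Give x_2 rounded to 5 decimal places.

5.33910

f(x_0) = 2.379305, f(x_1) = -2.137554
x_2 = 3.820000 - (-2.137554)·(3.820000 - 7.030000)/(-2.137554 - (2.379305)) = 5.339097; f(x_2) = -0.800865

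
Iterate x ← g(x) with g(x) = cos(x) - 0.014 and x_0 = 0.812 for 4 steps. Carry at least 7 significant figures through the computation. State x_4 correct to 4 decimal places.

0.7471

x_1 = g(0.812000) = 0.674048
x_2 = g(0.674048) = 0.767301
x_3 = g(0.767301) = 0.705787
x_4 = g(0.705787) = 0.747101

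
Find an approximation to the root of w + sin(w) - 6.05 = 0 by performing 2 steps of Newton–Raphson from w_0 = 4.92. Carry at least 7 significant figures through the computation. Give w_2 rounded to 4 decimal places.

6.1524

f'(w) = 1 + cos(w)
w_0 = 4.920000: f = -2.108526, f' = 1.206123 → w_1 = 4.920000 - (-2.108526)/(1.206123) = 6.668185
w_1 = 6.668185: f = 0.993744, f' = 1.926798 → w_2 = 6.668185 - (0.993744)/(1.926798) = 6.152436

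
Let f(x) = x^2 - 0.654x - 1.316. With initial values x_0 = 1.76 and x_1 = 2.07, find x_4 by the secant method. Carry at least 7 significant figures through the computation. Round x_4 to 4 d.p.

f(x_0) = 0.630560, f(x_1) = 1.615120
x_2 = 2.070000 - (1.615120)·(2.070000 - 1.760000)/(1.615120 - (0.630560)) = 1.561461; f(x_2) = 0.100965
x_3 = 1.561461 - (0.100965)·(1.561461 - 2.070000)/(0.100965 - (1.615120)) = 1.527551; f(x_3) = 0.018394
x_4 = 1.527551 - (0.018394)·(1.527551 - 1.561461)/(0.018394 - (0.100965)) = 1.519997; f(x_4) = 0.000313

1.5200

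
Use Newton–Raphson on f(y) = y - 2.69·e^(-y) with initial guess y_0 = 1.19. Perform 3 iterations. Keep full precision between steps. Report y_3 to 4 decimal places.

0.9948

f'(y) = 1 + 2.69·e^(-y)
y_0 = 1.190000: f = 0.371645, f' = 1.818355 → y_1 = 1.190000 - (0.371645)/(1.818355) = 0.985615
y_1 = 0.985615: f = -0.018319, f' = 2.003934 → y_2 = 0.985615 - (-0.018319)/(2.003934) = 0.994756
y_2 = 0.994756: f = -0.000042, f' = 1.994798 → y_3 = 0.994756 - (-0.000042)/(1.994798) = 0.994777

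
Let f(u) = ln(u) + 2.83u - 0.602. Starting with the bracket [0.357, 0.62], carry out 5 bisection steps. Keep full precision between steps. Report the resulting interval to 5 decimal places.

f(0.357000) = -0.621709, f(0.620000) = 0.674564 (opposite signs)
step 1: m = 0.488500, f(m) = 0.064039 > 0 → root in [0.357000, 0.488500]
step 2: m = 0.422750, f(m) = -0.266592 < 0 → root in [0.422750, 0.488500]
step 3: m = 0.455625, f(m) = -0.098666 < 0 → root in [0.455625, 0.488500]
step 4: m = 0.472062, f(m) = -0.016707 < 0 → root in [0.472062, 0.488500]
step 5: m = 0.480281, f(m) = 0.023813 > 0 → root in [0.472062, 0.480281]

[0.47206, 0.48028]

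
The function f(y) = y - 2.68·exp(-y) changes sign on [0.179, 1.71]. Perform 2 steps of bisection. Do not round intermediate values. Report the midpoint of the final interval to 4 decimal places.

f(0.179000) = -2.061764, f(1.710000) = 1.225280 (opposite signs)
step 1: m = 0.944500, f(m) = -0.097682 < 0 → root in [0.944500, 1.710000]
step 2: m = 1.327250, f(m) = 0.616499 > 0 → root in [0.944500, 1.327250]
Midpoint of [0.944500, 1.327250] = 1.135875

1.1359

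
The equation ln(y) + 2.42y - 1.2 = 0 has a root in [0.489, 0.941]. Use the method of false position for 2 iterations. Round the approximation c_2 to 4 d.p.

0.6654

f(0.489000) = -0.732013, f(0.941000) = 1.016408
step 1: c = 0.678239, f(c) = 0.053084 > 0 → new bracket [0.489000, 0.678239]
step 2: c = 0.665444, f(c) = 0.003074 > 0 → new bracket [0.489000, 0.665444]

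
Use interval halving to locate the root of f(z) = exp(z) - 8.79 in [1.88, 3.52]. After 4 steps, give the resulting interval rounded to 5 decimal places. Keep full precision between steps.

[2.08500, 2.18750]

f(1.880000) = -2.236495, f(3.520000) = 24.994428 (opposite signs)
step 1: m = 2.700000, f(m) = 6.089732 > 0 → root in [1.880000, 2.700000]
step 2: m = 2.290000, f(m) = 1.084938 > 0 → root in [1.880000, 2.290000]
step 3: m = 2.085000, f(m) = -0.745409 < 0 → root in [2.085000, 2.290000]
step 4: m = 2.187500, f(m) = 0.122903 > 0 → root in [2.085000, 2.187500]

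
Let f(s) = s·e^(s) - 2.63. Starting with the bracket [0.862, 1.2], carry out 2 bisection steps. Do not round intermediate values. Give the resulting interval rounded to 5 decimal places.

[0.94650, 1.03100]

f(0.862000) = -0.588877, f(1.200000) = 1.354140 (opposite signs)
step 1: m = 1.031000, f(m) = 0.260788 > 0 → root in [0.862000, 1.031000]
step 2: m = 0.946500, f(m) = -0.191177 < 0 → root in [0.946500, 1.031000]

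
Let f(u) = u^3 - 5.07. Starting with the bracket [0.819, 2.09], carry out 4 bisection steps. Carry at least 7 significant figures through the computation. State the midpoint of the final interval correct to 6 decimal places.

f(0.819000) = -4.520647, f(2.090000) = 4.059329 (opposite signs)
step 1: m = 1.454500, f(m) = -1.992903 < 0 → root in [1.454500, 2.090000]
step 2: m = 1.772250, f(m) = 0.496407 > 0 → root in [1.454500, 1.772250]
step 3: m = 1.613375, f(m) = -0.870419 < 0 → root in [1.613375, 1.772250]
step 4: m = 1.692813, f(m) = -0.219053 < 0 → root in [1.692813, 1.772250]
Midpoint of [1.692813, 1.772250] = 1.732531

1.732531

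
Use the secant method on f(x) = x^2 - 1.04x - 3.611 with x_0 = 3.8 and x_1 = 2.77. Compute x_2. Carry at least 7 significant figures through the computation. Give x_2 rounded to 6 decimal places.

Secant update: x_(k+1) = x_k − f(x_k)·(x_k − x_(k-1))/(f(x_k) − f(x_(k-1))).
f(x_0) = 6.877000, f(x_1) = 1.181100
x_2 = 2.770000 - (1.181100)·(2.770000 - 3.800000)/(1.181100 - (6.877000)) = 2.556420; f(x_2) = 0.265605

2.556420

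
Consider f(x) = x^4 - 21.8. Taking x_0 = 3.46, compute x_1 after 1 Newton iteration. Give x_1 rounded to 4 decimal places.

2.7266

f'(x) = 4x^3
x_0 = 3.460000: f = 121.519207, f' = 165.686944 → x_1 = 3.460000 - (121.519207)/(165.686944) = 2.726573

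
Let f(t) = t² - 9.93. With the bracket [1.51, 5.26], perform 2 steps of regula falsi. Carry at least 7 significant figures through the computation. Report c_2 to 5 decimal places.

f(1.510000) = -7.649900, f(5.260000) = 17.737600
step 1: c = 2.639970, f(c) = -2.960556 < 0 → new bracket [2.639970, 5.260000]
step 2: c = 3.014726, f(c) = -0.841428 < 0 → new bracket [3.014726, 5.260000]

3.01473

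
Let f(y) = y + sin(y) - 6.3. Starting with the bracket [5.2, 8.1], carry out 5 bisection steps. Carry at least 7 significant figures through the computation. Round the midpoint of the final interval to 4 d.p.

f(5.200000) = -1.983455, f(8.100000) = 2.769890 (opposite signs)
step 1: m = 6.650000, f(m) = 0.708644 > 0 → root in [5.200000, 6.650000]
step 2: m = 5.925000, f(m) = -0.725575 < 0 → root in [5.925000, 6.650000]
step 3: m = 6.287500, f(m) = -0.008185 < 0 → root in [6.287500, 6.650000]
step 4: m = 6.468750, f(m) = 0.353252 > 0 → root in [6.287500, 6.468750]
step 5: m = 6.378125, f(m) = 0.172922 > 0 → root in [6.287500, 6.378125]
Midpoint of [6.287500, 6.378125] = 6.332813

6.3328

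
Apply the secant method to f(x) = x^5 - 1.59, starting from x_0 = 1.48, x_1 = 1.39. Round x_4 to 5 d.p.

1.10629

Secant update: x_(k+1) = x_k − f(x_k)·(x_k − x_(k-1))/(f(x_k) − f(x_(k-1))).
f(x_0) = 5.510821, f(x_1) = 3.598884
x_2 = 1.390000 - (3.598884)·(1.390000 - 1.480000)/(3.598884 - (5.510821)) = 1.220591; f(x_2) = 1.119259
x_3 = 1.220591 - (1.119259)·(1.220591 - 1.390000)/(1.119259 - (3.598884)) = 1.144123; f(x_3) = 0.370481
x_4 = 1.144123 - (0.370481)·(1.144123 - 1.220591)/(0.370481 - (1.119259)) = 1.106287; f(x_4) = 0.067066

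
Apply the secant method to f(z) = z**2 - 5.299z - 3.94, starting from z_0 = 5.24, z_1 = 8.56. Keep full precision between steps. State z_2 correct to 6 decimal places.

Secant update: z_(k+1) = z_k − f(z_k)·(z_k − z_(k-1))/(f(z_k) − f(z_(k-1))).
f(z_0) = -4.249160, f(z_1) = 23.974160
z_2 = 8.560000 - (23.974160)·(8.560000 - 5.240000)/(23.974160 - (-4.249160)) = 5.739842; f(z_2) = -1.409634

5.739842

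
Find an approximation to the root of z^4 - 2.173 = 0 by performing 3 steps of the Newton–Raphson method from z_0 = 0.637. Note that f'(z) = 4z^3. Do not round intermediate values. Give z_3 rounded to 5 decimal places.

1.54617

Newton update: z ← z − f(z)/f'(z).
z_0 = 0.637000: f = -2.008352, f' = 1.033899 → z_1 = 0.637000 - (-2.008352)/(1.033899) = 2.579502
z_1 = 2.579502: f = 42.100451, f' = 68.654265 → z_2 = 2.579502 - (42.100451)/(68.654265) = 1.966278
z_2 = 1.966278: f = 12.774875, f' = 30.408470 → z_3 = 1.966278 - (12.774875)/(30.408470) = 1.546169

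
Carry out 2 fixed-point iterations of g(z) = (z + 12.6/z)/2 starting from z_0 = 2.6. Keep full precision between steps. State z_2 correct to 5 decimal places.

z_1 = g(2.600000) = 3.723077
z_2 = g(3.723077) = 3.553687

3.55369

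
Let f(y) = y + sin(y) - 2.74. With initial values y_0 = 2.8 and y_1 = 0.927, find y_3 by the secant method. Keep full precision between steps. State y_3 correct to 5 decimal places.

1.96914

f(y_0) = 0.394988, f(y_1) = -1.013177
y_2 = 0.927000 - (-1.013177)·(0.927000 - 2.800000)/(-1.013177 - (0.394988)) = 2.274626; f(y_2) = 0.296996
y_3 = 2.274626 - (0.296996)·(2.274626 - 0.927000)/(0.296996 - (-1.013177)) = 1.969141; f(y_3) = 0.150845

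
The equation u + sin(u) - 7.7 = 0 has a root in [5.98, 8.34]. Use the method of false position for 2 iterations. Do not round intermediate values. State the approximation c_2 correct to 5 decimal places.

7.06295

f(5.980000) = -2.018562, f(8.340000) = 1.524200
step 1: c = 7.324659, f(c) = 0.487808 > 0 → new bracket [5.980000, 7.324659]
step 2: c = 7.062951, f(c) = 0.066065 > 0 → new bracket [5.980000, 7.062951]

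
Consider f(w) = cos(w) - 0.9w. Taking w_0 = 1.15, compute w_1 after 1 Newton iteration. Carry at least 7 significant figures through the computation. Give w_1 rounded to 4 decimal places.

0.8044

f'(w) = -sin(w) - 0.9
w_0 = 1.150000: f = -0.626513, f' = -1.812764 → w_1 = 1.150000 - (-0.626513)/(-1.812764) = 0.804388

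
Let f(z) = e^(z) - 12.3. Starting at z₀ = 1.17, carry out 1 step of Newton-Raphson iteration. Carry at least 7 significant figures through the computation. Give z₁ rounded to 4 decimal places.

f'(z) = e^(z)
z_0 = 1.170000: f = -9.078007, f' = 3.221993 → z_1 = 1.170000 - (-9.078007)/(3.221993) = 3.987513

3.9875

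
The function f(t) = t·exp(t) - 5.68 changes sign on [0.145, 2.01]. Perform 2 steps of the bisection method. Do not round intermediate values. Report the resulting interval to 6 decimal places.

[1.077500, 1.543750]

f(0.145000) = -5.512374, f(2.010000) = 9.321268 (opposite signs)
step 1: m = 1.077500, f(m) = -2.515030 < 0 → root in [1.077500, 2.010000]
step 2: m = 1.543750, f(m) = 1.548016 > 0 → root in [1.077500, 1.543750]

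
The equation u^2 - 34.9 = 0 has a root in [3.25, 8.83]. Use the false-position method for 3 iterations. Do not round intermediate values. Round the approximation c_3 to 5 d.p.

False-position update: c = (a·f(b) − b·f(a))/(f(b) − f(a)); replace the endpoint whose sign matches f(c).
f(3.250000) = -24.337500, f(8.830000) = 43.068900
step 1: c = 5.264694, f(c) = -7.183000 < 0 → new bracket [5.264694, 8.830000]
step 2: c = 5.774318, f(c) = -1.557250 < 0 → new bracket [5.774318, 8.830000]
step 3: c = 5.880948, f(c) = -0.314456 < 0 → new bracket [5.880948, 8.830000]

5.88095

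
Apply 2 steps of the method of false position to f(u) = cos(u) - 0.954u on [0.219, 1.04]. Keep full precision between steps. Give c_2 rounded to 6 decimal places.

0.757806

f(0.219000) = 0.767189, f(1.040000) = -0.485940
step 1: c = 0.721632, f(c) = 0.062292 > 0 → new bracket [0.721632, 1.040000]
step 2: c = 0.757806, f(c) = 0.003399 > 0 → new bracket [0.757806, 1.040000]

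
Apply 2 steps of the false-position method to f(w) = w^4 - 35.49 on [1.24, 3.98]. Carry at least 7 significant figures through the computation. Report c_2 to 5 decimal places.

False-position update: c = (a·f(b) − b·f(a))/(f(b) − f(a)); replace the endpoint whose sign matches f(c).
f(1.240000) = -33.125786, f(3.980000) = 215.428272
step 1: c = 1.605171, f(c) = -28.851272 < 0 → new bracket [1.605171, 3.980000]
step 2: c = 1.885656, f(c) = -22.847006 < 0 → new bracket [1.885656, 3.980000]

1.88566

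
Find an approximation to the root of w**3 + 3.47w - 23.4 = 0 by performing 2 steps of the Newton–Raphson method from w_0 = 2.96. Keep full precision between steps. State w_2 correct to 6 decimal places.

2.460588

f'(w) = 3w**2 + 3.47
w_0 = 2.960000: f = 12.805536, f' = 29.754800 → w_1 = 2.960000 - (12.805536)/(29.754800) = 2.529631
w_1 = 2.529631: f = 1.565018, f' = 22.667103 → w_2 = 2.529631 - (1.565018)/(22.667103) = 2.460588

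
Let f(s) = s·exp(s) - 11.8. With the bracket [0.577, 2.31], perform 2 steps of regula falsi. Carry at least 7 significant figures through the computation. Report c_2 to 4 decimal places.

1.7219

False-position update: c = (a·f(b) − b·f(a))/(f(b) − f(a)); replace the endpoint whose sign matches f(c).
f(0.577000) = -10.772543, f(2.310000) = 11.471921
step 1: c = 1.416257, f(c) = -5.962667 < 0 → new bracket [1.416257, 2.310000]
step 2: c = 1.721919, f(c) = -2.165425 < 0 → new bracket [1.721919, 2.310000]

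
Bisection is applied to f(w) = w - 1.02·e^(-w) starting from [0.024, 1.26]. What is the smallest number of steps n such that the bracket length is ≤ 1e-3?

Initial width b − a = 1.26 − 0.024 = 1.236000.
After n steps the width is (b−a)/2^n; need (b−a)/2^n ≤ 1e-3.
So n ≥ log₂(1.236000/1e-3) = log₂(1236.0000) ≈ 10.2715.
Hence n = 11.

11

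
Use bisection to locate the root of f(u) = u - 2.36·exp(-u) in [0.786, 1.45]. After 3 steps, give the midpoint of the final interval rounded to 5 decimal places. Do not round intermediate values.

0.91050

f(0.786000) = -0.289367, f(1.450000) = 0.896414 (opposite signs)
step 1: m = 1.118000, f(m) = 0.346438 > 0 → root in [0.786000, 1.118000]
step 2: m = 0.952000, f(m) = 0.041115 > 0 → root in [0.786000, 0.952000]
step 3: m = 0.869000, f(m) = -0.120715 < 0 → root in [0.869000, 0.952000]
Midpoint of [0.869000, 0.952000] = 0.910500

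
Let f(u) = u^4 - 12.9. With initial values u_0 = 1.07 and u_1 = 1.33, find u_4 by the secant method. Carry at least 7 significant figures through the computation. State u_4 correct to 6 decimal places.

f(u_0) = -11.589204, f(u_1) = -9.770993
u_2 = 1.330000 - (-9.770993)·(1.330000 - 1.070000)/(-9.770993 - (-11.589204)) = 2.727229; f(u_2) = 42.420573
u_3 = 2.727229 - (42.420573)·(2.727229 - 1.330000)/(42.420573 - (-9.770993)) = 1.591581; f(u_3) = -6.483253
u_4 = 1.591581 - (-6.483253)·(1.591581 - 2.727229)/(-6.483253 - (42.420573)) = 1.742136; f(u_4) = -3.688555

1.742136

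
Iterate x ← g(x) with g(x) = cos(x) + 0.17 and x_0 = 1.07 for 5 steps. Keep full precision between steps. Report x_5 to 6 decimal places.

x_1 = g(1.070000) = 0.650124
x_2 = g(0.650124) = 0.966009
x_3 = g(0.966009) = 0.738587
x_4 = g(0.738587) = 0.909420
x_5 = g(0.909420) = 0.784203

0.784203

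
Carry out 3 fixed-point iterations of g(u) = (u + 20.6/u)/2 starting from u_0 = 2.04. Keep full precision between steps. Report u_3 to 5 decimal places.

u_1 = g(2.040000) = 6.069020
u_2 = g(6.069020) = 4.731654
u_3 = g(4.731654) = 4.542656

4.54266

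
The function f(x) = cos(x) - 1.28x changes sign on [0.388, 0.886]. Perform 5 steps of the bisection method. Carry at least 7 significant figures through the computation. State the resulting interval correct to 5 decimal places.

[0.62144, 0.63700]

f(0.388000) = 0.429028, f(0.886000) = -0.501565 (opposite signs)
step 1: m = 0.637000, f(m) = -0.011476 < 0 → root in [0.388000, 0.637000]
step 2: m = 0.512500, f(m) = 0.215521 > 0 → root in [0.512500, 0.637000]
step 3: m = 0.574750, f(m) = 0.103648 > 0 → root in [0.574750, 0.637000]
step 4: m = 0.605875, f(m) = 0.046484 > 0 → root in [0.605875, 0.637000]
step 5: m = 0.621437, f(m) = 0.017602 > 0 → root in [0.621437, 0.637000]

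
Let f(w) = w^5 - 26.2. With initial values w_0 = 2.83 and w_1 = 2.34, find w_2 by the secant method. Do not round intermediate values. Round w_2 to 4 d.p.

f(w_0) = 155.323216, f(w_1) = 43.958337
w_2 = 2.340000 - (43.958337)·(2.340000 - 2.830000)/(43.958337 - (155.323216)) = 2.146585; f(w_2) = 19.376496

2.1466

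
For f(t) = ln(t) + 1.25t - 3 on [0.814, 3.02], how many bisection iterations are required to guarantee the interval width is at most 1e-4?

15

Initial width b − a = 3.02 − 0.814 = 2.206000.
After n steps the width is (b−a)/2^n; need (b−a)/2^n ≤ 1e-4.
So n ≥ log₂(2.206000/1e-4) = log₂(22060.0000) ≈ 14.4291.
Hence n = 15.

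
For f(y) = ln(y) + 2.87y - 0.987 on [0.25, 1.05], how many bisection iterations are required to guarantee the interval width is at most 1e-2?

Initial width b − a = 1.05 − 0.25 = 0.800000.
After n steps the width is (b−a)/2^n; need (b−a)/2^n ≤ 1e-2.
So n ≥ log₂(0.800000/1e-2) = log₂(80.0000) ≈ 6.3219.
Hence n = 7.

7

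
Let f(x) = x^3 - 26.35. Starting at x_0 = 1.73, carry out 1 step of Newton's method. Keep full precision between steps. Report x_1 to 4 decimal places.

4.0881

f'(x) = 3x^2
x_0 = 1.730000: f = -21.172283, f' = 8.978700 → x_1 = 1.730000 - (-21.172283)/(8.978700) = 4.088057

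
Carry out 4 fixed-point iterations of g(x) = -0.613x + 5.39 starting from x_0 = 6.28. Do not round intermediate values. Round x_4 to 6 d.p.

x_1 = g(6.280000) = 1.540360
x_2 = g(1.540360) = 4.445759
x_3 = g(4.445759) = 2.664750
x_4 = g(2.664750) = 3.756509

3.756509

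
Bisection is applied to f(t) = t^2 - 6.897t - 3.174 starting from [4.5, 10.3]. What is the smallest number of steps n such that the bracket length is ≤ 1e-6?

23

Initial width b − a = 10.3 − 4.5 = 5.800000.
After n steps the width is (b−a)/2^n; need (b−a)/2^n ≤ 1e-6.
So n ≥ log₂(5.800000/1e-6) = log₂(5800000.0000) ≈ 22.4676.
Hence n = 23.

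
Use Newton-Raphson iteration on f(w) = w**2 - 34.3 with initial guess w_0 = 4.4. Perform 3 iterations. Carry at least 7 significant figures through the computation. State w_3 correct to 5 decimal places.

f'(w) = 2w
w_0 = 4.400000: f = -14.940000, f' = 8.800000 → w_1 = 4.400000 - (-14.940000)/(8.800000) = 6.097727
w_1 = 6.097727: f = 2.882278, f' = 12.195455 → w_2 = 6.097727 - (2.882278)/(12.195455) = 5.861387
w_2 = 5.861387: f = 0.055857, f' = 11.722774 → w_3 = 5.861387 - (0.055857)/(11.722774) = 5.856622

5.85662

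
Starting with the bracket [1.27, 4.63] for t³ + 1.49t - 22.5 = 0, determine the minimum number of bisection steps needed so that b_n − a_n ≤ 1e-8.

Initial width b − a = 4.63 − 1.27 = 3.360000.
After n steps the width is (b−a)/2^n; need (b−a)/2^n ≤ 1e-8.
So n ≥ log₂(3.360000/1e-8) = log₂(336000000.0000) ≈ 28.3239.
Hence n = 29.

29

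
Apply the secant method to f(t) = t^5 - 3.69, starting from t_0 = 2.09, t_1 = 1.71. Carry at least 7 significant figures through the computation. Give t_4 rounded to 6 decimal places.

1.328631

f(t_0) = 36.187822, f(t_1) = 10.931117
t_2 = 1.710000 - (10.931117)·(1.710000 - 2.090000)/(10.931117 - (36.187822)) = 1.545536; f(t_2) = 5.128512
t_3 = 1.545536 - (5.128512)·(1.545536 - 1.710000)/(5.128512 - (10.931117)) = 1.400177; f(t_3) = 1.691650
t_4 = 1.400177 - (1.691650)·(1.400177 - 1.545536)/(1.691650 - (5.128512)) = 1.328631; f(t_4) = 0.450206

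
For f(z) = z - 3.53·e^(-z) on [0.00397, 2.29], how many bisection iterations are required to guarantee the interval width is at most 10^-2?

8

Initial width b − a = 2.29 − 0.00397 = 2.286030.
After n steps the width is (b−a)/2^n; need (b−a)/2^n ≤ 10^-2.
So n ≥ log₂(2.286030/10^-2) = log₂(228.6030) ≈ 7.8367.
Hence n = 8.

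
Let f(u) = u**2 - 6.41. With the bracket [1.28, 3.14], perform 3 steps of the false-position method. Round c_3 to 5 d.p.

2.52975

f(1.280000) = -4.771600, f(3.140000) = 3.449600
step 1: c = 2.359548, f(c) = -0.842536 < 0 → new bracket [2.359548, 3.140000]
step 2: c = 2.512748, f(c) = -0.096096 < 0 → new bracket [2.512748, 3.140000]
step 3: c = 2.529748, f(c) = -0.010374 < 0 → new bracket [2.529748, 3.140000]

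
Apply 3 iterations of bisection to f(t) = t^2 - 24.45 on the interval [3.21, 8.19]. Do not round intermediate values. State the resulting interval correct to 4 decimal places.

[4.4550, 5.0775]

f(3.210000) = -14.145900, f(8.190000) = 42.626100 (opposite signs)
step 1: m = 5.700000, f(m) = 8.040000 > 0 → root in [3.210000, 5.700000]
step 2: m = 4.455000, f(m) = -4.602975 < 0 → root in [4.455000, 5.700000]
step 3: m = 5.077500, f(m) = 1.331006 > 0 → root in [4.455000, 5.077500]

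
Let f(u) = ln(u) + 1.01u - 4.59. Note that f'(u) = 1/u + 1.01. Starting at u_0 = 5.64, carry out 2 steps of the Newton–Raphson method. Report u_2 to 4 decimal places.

3.3478

Newton update: u ← u − f(u)/f'(u).
u_0 = 5.640000: f = 2.836284, f' = 1.187305 → u_1 = 5.640000 - (2.836284)/(1.187305) = 3.251158
u_1 = 3.251158: f = -0.127319, f' = 1.317583 → u_2 = 3.251158 - (-0.127319)/(1.317583) = 3.347789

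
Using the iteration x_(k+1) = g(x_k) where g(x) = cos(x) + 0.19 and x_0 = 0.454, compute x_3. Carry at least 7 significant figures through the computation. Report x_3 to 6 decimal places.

x_1 = g(0.454000) = 1.088700
x_2 = g(1.088700) = 0.653638
x_3 = g(0.653638) = 0.983877

0.983877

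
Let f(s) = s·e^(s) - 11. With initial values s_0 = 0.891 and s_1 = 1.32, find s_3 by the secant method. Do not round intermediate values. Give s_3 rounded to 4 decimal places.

f(s_0) = -8.828129, f(s_1) = -6.058684
s_2 = 1.320000 - (-6.058684)·(1.320000 - 0.891000)/(-6.058684 - (-8.828129)) = 2.258519; f(s_2) = 10.611544
s_3 = 2.258519 - (10.611544)·(2.258519 - 1.320000)/(10.611544 - (-6.058684)) = 1.661098; f(s_3) = -2.254167

1.6611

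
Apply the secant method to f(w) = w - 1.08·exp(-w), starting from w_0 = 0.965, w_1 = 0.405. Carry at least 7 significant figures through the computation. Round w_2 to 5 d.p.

0.60824

Secant update: w_(k+1) = w_k − f(w_k)·(w_k − w_(k-1))/(f(w_k) − f(w_(k-1))).
f(w_0) = 0.553538, f(w_1) = -0.315335
w_2 = 0.405000 - (-0.315335)·(0.405000 - 0.965000)/(-0.315335 - (0.553538)) = 0.608237; f(w_2) = 0.020383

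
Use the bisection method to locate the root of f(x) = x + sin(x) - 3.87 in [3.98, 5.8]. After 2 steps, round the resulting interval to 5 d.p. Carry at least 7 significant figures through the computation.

[4.43500, 4.89000]

f(3.980000) = -0.633579, f(5.800000) = 1.465398 (opposite signs)
step 1: m = 4.890000, f(m) = 0.035731 > 0 → root in [3.980000, 4.890000]
step 2: m = 4.435000, f(m) = -0.396774 < 0 → root in [4.435000, 4.890000]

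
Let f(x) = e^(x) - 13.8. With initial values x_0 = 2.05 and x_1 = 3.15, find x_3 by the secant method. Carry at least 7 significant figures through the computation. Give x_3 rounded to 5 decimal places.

2.58835

f(x_0) = -6.032099, f(x_1) = 9.536065
x_2 = 3.150000 - (9.536065)·(3.150000 - 2.050000)/(9.536065 - (-6.032099)) = 2.476210; f(x_2) = -1.903906
x_3 = 2.476210 - (-1.903906)·(2.476210 - 3.150000)/(-1.903906 - (9.536065)) = 2.588346; f(x_3) = -0.492256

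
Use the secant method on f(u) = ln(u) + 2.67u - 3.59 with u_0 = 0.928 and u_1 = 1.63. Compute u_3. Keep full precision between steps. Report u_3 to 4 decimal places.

f(u_0) = -1.186964, f(u_1) = 1.250680
u_2 = 1.630000 - (1.250680)·(1.630000 - 0.928000)/(1.250680 - (-1.186964)) = 1.269825; f(u_2) = 0.039313
u_3 = 1.269825 - (0.039313)·(1.269825 - 1.630000)/(0.039313 - (1.250680)) = 1.258136; f(u_3) = -0.001144

1.2581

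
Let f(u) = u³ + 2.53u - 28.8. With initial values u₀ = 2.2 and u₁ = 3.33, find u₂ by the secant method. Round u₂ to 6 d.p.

2.688115

Secant update: u_(k+1) = u_k − f(u_k)·(u_k − u_(k-1))/(f(u_k) − f(u_(k-1))).
f(u_0) = -12.586000, f(u_1) = 16.550937
u_2 = 3.330000 - (16.550937)·(3.330000 - 2.200000)/(16.550937 - (-12.586000)) = 2.688115; f(u_2) = -2.574848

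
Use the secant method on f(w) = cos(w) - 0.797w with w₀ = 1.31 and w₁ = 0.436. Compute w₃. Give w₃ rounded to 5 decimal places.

f(w_0) = -0.786220, f(w_1) = 0.558956
w_2 = 0.436000 - (0.558956)·(0.436000 - 1.310000)/(0.558956 - (-0.786220)) = 0.799170; f(w_2) = 0.060363
w_3 = 0.799170 - (0.060363)·(0.799170 - 0.436000)/(0.060363 - (0.558956)) = 0.843138; f(w_3) = -0.006858

0.84314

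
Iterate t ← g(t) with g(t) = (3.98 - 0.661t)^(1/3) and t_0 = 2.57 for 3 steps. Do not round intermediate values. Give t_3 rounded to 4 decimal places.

1.4447

t_1 = g(2.570000) = 1.316406
t_2 = g(1.316406) = 1.459643
t_3 = g(1.459643) = 1.444677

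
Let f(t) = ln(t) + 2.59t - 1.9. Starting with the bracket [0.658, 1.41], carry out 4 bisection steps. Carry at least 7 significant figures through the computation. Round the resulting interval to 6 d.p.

[0.799000, 0.846000]

f(0.658000) = -0.614330, f(1.410000) = 2.095490 (opposite signs)
step 1: m = 1.034000, f(m) = 0.811495 > 0 → root in [0.658000, 1.034000]
step 2: m = 0.846000, f(m) = 0.123904 > 0 → root in [0.658000, 0.846000]
step 3: m = 0.752000, f(m) = -0.237339 < 0 → root in [0.752000, 0.846000]
step 4: m = 0.799000, f(m) = -0.054984 < 0 → root in [0.799000, 0.846000]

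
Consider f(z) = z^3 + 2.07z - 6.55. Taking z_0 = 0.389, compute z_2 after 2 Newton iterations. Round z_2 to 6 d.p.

1.887418

f'(z) = 3z^2 + 2.07
z_0 = 0.389000: f = -5.685906, f' = 2.523963 → z_1 = 0.389000 - (-5.685906)/(2.523963) = 2.641769
z_1 = 2.641769: f = 17.355223, f' = 23.006834 → z_2 = 2.641769 - (17.355223)/(23.006834) = 1.887418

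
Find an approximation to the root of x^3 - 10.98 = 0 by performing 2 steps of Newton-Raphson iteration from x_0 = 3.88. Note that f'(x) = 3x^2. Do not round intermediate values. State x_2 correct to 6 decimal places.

x_0 = 3.880000: f = 47.431072, f' = 45.163200 → x_1 = 3.880000 - (47.431072)/(45.163200) = 2.829785
x_1 = 2.829785: f = 11.680021, f' = 24.023049 → x_2 = 2.829785 - (11.680021)/(24.023049) = 2.343584

2.343584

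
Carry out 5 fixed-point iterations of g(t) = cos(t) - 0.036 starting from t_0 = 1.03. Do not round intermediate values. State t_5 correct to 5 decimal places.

0.67756

t_1 = g(1.030000) = 0.478819
t_2 = g(0.478819) = 0.851540
t_3 = g(0.851540) = 0.622826
t_4 = g(0.622826) = 0.776233
t_5 = g(0.776233) = 0.677557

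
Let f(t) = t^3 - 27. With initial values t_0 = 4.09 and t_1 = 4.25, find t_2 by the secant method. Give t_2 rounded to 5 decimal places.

f(t_0) = 41.417929, f(t_1) = 49.765625
t_2 = 4.250000 - (49.765625)·(4.250000 - 4.090000)/(49.765625 - (41.417929)) = 3.296144; f(t_2) = 8.811171

3.29614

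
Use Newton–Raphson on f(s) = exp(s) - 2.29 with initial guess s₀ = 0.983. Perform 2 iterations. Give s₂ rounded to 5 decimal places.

f'(s) = exp(s)
s_0 = 0.983000: f = 0.382462, f' = 2.672462 → s_1 = 0.983000 - (0.382462)/(2.672462) = 0.839888
s_1 = 0.839888: f = 0.026107, f' = 2.316107 → s_2 = 0.839888 - (0.026107)/(2.316107) = 0.828616

0.82862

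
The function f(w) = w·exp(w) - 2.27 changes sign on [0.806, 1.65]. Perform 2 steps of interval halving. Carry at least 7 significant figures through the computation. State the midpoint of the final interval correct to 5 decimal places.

0.91150

f(0.806000) = -0.465419, f(1.650000) = 6.321517 (opposite signs)
step 1: m = 1.228000, f(m) = 1.922876 > 0 → root in [0.806000, 1.228000]
step 2: m = 1.017000, f(m) = 0.541891 > 0 → root in [0.806000, 1.017000]
Midpoint of [0.806000, 1.017000] = 0.911500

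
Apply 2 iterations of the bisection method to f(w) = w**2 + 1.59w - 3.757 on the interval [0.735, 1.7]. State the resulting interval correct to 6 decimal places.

f(0.735000) = -2.048125, f(1.700000) = 1.836000 (opposite signs)
step 1: m = 1.217500, f(m) = -0.338869 < 0 → root in [1.217500, 1.700000]
step 2: m = 1.458750, f(m) = 0.690364 > 0 → root in [1.217500, 1.458750]

[1.217500, 1.458750]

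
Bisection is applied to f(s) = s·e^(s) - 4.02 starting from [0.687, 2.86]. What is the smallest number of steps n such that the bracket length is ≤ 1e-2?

8

Initial width b − a = 2.86 − 0.687 = 2.173000.
After n steps the width is (b−a)/2^n; need (b−a)/2^n ≤ 1e-2.
So n ≥ log₂(2.173000/1e-2) = log₂(217.3000) ≈ 7.7635.
Hence n = 8.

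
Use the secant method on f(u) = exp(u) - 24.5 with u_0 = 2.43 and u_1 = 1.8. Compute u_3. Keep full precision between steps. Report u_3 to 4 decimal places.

Secant update: u_(k+1) = u_k − f(u_k)·(u_k − u_(k-1))/(f(u_k) − f(u_(k-1))).
f(u_0) = -13.141118, f(u_1) = -18.450353
u_2 = 1.800000 - (-18.450353)·(1.800000 - 2.430000)/(-18.450353 - (-13.141118)) = 3.989340; f(u_2) = 29.519249
u_3 = 3.989340 - (29.519249)·(3.989340 - 1.800000)/(29.519249 - (-18.450353)) = 2.642077; f(u_3) = -10.457659

2.6421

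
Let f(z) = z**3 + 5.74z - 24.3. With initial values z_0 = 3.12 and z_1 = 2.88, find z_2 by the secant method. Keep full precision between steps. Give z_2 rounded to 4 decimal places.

f(z_0) = 23.980128, f(z_1) = 16.119072
z_2 = 2.880000 - (16.119072)·(2.880000 - 3.120000)/(16.119072 - (23.980128)) = 2.387881; f(z_2) = 3.022070

2.3879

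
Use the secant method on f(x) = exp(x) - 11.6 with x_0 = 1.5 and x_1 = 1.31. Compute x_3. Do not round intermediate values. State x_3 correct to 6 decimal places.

2.006169

f(x_0) = -7.118311, f(x_1) = -7.893826
x_2 = 1.310000 - (-7.893826)·(1.310000 - 1.500000)/(-7.893826 - (-7.118311)) = 3.243975; f(x_2) = 14.035410
x_3 = 3.243975 - (14.035410)·(3.243975 - 1.310000)/(14.035410 - (-7.893826)) = 2.006169; f(x_3) = -4.165218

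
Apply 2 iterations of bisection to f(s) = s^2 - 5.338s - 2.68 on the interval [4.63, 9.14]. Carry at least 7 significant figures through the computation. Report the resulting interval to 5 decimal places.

f(4.630000) = -5.958040, f(9.140000) = 32.070280 (opposite signs)
step 1: m = 6.885000, f(m) = 7.971095 > 0 → root in [4.630000, 6.885000]
step 2: m = 5.757500, f(m) = -0.264729 < 0 → root in [5.757500, 6.885000]

[5.75750, 6.88500]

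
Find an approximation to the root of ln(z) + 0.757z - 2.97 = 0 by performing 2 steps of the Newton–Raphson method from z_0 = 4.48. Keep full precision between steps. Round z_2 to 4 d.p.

2.6397

f'(z) = 1/z + 0.757
z_0 = 4.480000: f = 1.920983, f' = 0.980214 → z_1 = 4.480000 - (1.920983)/(0.980214) = 2.520242
z_1 = 2.520242: f = -0.137822, f' = 1.153787 → z_2 = 2.520242 - (-0.137822)/(1.153787) = 2.639694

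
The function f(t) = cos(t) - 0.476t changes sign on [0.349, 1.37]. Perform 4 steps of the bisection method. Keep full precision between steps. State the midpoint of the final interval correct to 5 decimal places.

f(0.349000) = 0.773591, f(1.370000) = -0.452670 (opposite signs)
step 1: m = 0.859500, f(m) = 0.243694 > 0 → root in [0.859500, 1.370000]
step 2: m = 1.114750, f(m) = -0.090219 < 0 → root in [0.859500, 1.114750]
step 3: m = 0.987125, f(m) = 0.081220 > 0 → root in [0.987125, 1.114750]
step 4: m = 1.050938, f(m) = -0.003489 < 0 → root in [0.987125, 1.050938]
Midpoint of [0.987125, 1.050938] = 1.019031

1.01903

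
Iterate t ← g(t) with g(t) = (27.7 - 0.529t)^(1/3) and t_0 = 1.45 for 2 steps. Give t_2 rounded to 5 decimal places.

t_1 = g(1.450000) = 2.997515
t_2 = g(2.997515) = 2.966831

2.96683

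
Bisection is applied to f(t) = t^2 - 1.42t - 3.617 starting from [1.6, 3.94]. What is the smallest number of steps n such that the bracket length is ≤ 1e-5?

18

Initial width b − a = 3.94 − 1.6 = 2.340000.
After n steps the width is (b−a)/2^n; need (b−a)/2^n ≤ 1e-5.
So n ≥ log₂(2.340000/1e-5) = log₂(234000.0000) ≈ 17.8361.
Hence n = 18.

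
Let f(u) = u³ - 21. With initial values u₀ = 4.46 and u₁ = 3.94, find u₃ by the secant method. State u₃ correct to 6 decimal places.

2.888231

Secant update: u_(k+1) = u_k − f(u_k)·(u_k − u_(k-1))/(f(u_k) − f(u_(k-1))).
f(u_0) = 67.716536, f(u_1) = 40.162984
u_2 = 3.940000 - (40.162984)·(3.940000 - 4.460000)/(40.162984 - (67.716536)) = 3.182031; f(u_2) = 11.219071
u_3 = 3.182031 - (11.219071)·(3.182031 - 3.940000)/(11.219071 - (40.162984)) = 2.888231; f(u_3) = 3.093266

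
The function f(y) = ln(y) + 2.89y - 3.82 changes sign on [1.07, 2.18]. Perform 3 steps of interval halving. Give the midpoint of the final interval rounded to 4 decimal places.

f(1.070000) = -0.660041, f(2.180000) = 3.259525 (opposite signs)
step 1: m = 1.625000, f(m) = 1.361758 > 0 → root in [1.070000, 1.625000]
step 2: m = 1.347500, f(m) = 0.372526 > 0 → root in [1.070000, 1.347500]
step 3: m = 1.208750, f(m) = -0.137126 < 0 → root in [1.208750, 1.347500]
Midpoint of [1.208750, 1.347500] = 1.278125

1.2781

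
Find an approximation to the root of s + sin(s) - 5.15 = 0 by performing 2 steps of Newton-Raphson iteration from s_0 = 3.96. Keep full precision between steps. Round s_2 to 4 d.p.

Newton update: s ← s − f(s)/f'(s).
f'(s) = 1 + cos(s)
s_0 = 3.960000: f = -1.920058, f' = 0.316615 → s_1 = 3.960000 - (-1.920058)/(0.316615) = 10.024328
s_1 = 10.024328: f = 4.310057, f' = 0.174410 → s_2 = 10.024328 - (4.310057)/(0.174410) = -14.687838

-14.6878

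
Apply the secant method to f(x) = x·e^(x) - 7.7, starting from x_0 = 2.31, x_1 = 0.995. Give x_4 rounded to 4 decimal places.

f(x_0) = 15.571921, f(x_1) = -5.008799
x_2 = 0.995000 - (-5.008799)·(0.995000 - 2.310000)/(-5.008799 - (15.571921)) = 1.315036; f(x_2) = -2.801642
x_3 = 1.315036 - (-2.801642)·(1.315036 - 0.995000)/(-2.801642 - (-5.008799)) = 1.721272; f(x_3) = 1.924725
x_4 = 1.721272 - (1.924725)·(1.721272 - 1.315036)/(1.924725 - (-2.801642)) = 1.555840; f(x_4) = -0.326774

1.5558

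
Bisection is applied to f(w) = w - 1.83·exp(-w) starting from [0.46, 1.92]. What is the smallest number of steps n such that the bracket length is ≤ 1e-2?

Initial width b − a = 1.92 − 0.46 = 1.460000.
After n steps the width is (b−a)/2^n; need (b−a)/2^n ≤ 1e-2.
So n ≥ log₂(1.460000/1e-2) = log₂(146.0000) ≈ 7.1898.
Hence n = 8.

8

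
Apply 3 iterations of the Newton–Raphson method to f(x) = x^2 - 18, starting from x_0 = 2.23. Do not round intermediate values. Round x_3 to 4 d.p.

f'(x) = 2x
x_0 = 2.230000: f = -13.027100, f' = 4.460000 → x_1 = 2.230000 - (-13.027100)/(4.460000) = 5.150874
x_1 = 5.150874: f = 8.531507, f' = 10.301749 → x_2 = 5.150874 - (8.531507)/(10.301749) = 4.322713
x_2 = 4.322713: f = 0.685851, f' = 8.645427 → x_3 = 4.322713 - (0.685851)/(8.645427) = 4.243382

4.2434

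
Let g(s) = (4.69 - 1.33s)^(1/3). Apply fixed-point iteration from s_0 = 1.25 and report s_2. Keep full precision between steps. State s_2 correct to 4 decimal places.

1.4037

s_1 = g(1.250000) = 1.446643
s_2 = g(1.446643) = 1.403726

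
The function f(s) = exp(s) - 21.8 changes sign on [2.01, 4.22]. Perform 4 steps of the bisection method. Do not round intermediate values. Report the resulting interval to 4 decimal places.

f(2.010000) = -14.336683, f(4.220000) = 46.233484 (opposite signs)
step 1: m = 3.115000, f(m) = 0.733430 > 0 → root in [2.010000, 3.115000]
step 2: m = 2.562500, f(m) = -8.831803 < 0 → root in [2.562500, 3.115000]
step 3: m = 2.838750, f(m) = -4.705616 < 0 → root in [2.838750, 3.115000]
step 4: m = 2.976875, f(m) = -2.173612 < 0 → root in [2.976875, 3.115000]

[2.9769, 3.1150]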